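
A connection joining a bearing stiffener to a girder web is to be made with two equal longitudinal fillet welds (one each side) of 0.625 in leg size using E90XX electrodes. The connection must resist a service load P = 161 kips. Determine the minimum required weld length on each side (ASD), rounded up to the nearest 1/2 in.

E90XX → F_EXX = 90 ksi.
Throat t_e = 0.707 × 0.625 = 0.4419 in.
r_n/Ω = (0.6 × 90 × 0.4419) / 2.0 = 11.93 kip/in.
L_req = P / (r_n/Ω) = 161 / 11.93 = 13.49 in total.
Per side: 13.49 / 2 = 6.747 in.
Round up → use L = 7 in on each side.

L = 7 in on each side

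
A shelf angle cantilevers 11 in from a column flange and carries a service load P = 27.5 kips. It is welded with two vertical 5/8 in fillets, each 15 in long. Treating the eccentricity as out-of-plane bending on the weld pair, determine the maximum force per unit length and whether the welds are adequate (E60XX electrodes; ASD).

E60XX → F_EXX = 60 ksi.
L_w = 2 × 15 = 30 in; section modulus (unit throat) S = 2 × L²/6 = 75 in².
Direct shear f_v = P/L_w = 27.5/30 = 0.9167 kip/in.
Moment M = P × e = 27.5 × 11 = 302.5 kip·in; bending f_b = M/S = 4.033 kip/in.
f_max = √(f_v² + f_b²) = √(0.9167² + 4.033²) = 4.136 kip/in.
r_n/Ω = (1/2.0) × 0.6 × 60 × (0.707 × 0.625) = 7.954 kip/in → adequate.

f_max ≈ 4.14 kip/in; adequate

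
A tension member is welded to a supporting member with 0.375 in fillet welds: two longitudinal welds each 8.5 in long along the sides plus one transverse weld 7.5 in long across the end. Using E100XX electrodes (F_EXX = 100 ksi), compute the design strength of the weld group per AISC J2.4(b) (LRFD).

t_e = 0.707 × 0.375 = 0.2651 in.
R_nwl = 0.6 × 100 × 0.2651 × 17 = 270.4 kip (longitudinal, 2 welds).
R_nwt = 0.6 × 100 × 0.2651 × 7.5 = 119.3 kip (transverse, base value).
(i) R_nwl + R_nwt = 389.7 kip; (ii) 0.85 R_nwl + 1.5 R_nwt = 408.8 kip.
R_n = max = 408.8 kip [governs: (ii)]; φR_n = 306.6 kip.

φR_n ≈ 307 kip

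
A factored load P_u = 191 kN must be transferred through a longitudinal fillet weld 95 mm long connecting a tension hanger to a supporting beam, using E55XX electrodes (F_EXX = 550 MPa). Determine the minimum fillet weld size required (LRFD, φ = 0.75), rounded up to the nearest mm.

w = 12 mm

Total weld length L = 95 mm.
Required throat t_e = P_u / (φ × 0.6 F_EXX × L) = 191 / (0.75 × 0.6 × 550 × 95 × 10⁻³) = 8.123 mm.
Required leg w = t_e / 0.707 = 11.49 mm → use 12 mm.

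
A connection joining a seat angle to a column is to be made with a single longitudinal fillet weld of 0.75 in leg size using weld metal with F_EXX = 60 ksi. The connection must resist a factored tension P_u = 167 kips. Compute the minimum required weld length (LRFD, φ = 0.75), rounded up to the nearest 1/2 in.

L = 12 in

Throat t_e = 0.707 × 0.75 = 0.5302 in.
φr_n = 0.75 × 0.6 × 60 × 0.5302 = 14.32 kips/in.
L_req = P_u / φr_n = 167 / 14.32 = 11.66 in total.
Round up → use L = 12 in.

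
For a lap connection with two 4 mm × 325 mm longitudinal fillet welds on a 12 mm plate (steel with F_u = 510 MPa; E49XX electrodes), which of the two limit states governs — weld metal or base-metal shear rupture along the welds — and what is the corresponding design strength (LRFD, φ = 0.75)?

φR_n ≈ 405 kN (weld metal governs)

E49XX → F_EXX = 490 MPa.
t_e = 0.707 × 4 = 2.828 mm; L = 650 mm.
Weld metal: φR_n = 0.75 × 0.6 × 490 × 2.828 × 650 × 10⁻³ = 405.3 kN.
Base metal (shear rupture): φR_n = 0.75 × 0.6 × 510 × 12 × 650 × 10⁻³ = 1790 kN.
Governing: weld metal.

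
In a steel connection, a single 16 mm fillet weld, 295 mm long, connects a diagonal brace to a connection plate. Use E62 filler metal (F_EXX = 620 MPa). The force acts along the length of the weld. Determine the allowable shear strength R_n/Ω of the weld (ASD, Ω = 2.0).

R_n/Ω ≈ 621 kN

Effective throat t_e = 0.707 × 16 = 11.31 mm.
Total length L = 295 mm; A_we = 11.31 × 295 = 3337 mm².
F_nw = 0.6 F_EXX = 0.6 × 620 = 372 MPa.
R_n = 372 × 3337 × 10⁻³ = 1241 kN; R_n/Ω = 1241/2.0 = 620.7 kN.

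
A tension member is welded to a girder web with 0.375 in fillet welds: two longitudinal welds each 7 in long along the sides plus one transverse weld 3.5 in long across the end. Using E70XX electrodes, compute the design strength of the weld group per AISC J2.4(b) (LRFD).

E70XX → F_EXX = 70 ksi.
t_e = 0.707 × 0.375 = 0.2651 in.
R_nwl = 0.6 × 70 × 0.2651 × 14 = 155.9 kip (longitudinal, 2 welds).
R_nwt = 0.6 × 70 × 0.2651 × 3.5 = 38.97 kip (transverse, base value).
(i) R_nwl + R_nwt = 194.9 kip; (ii) 0.85 R_nwl + 1.5 R_nwt = 191 kip.
R_n = max = 194.9 kip [governs: (i)]; φR_n = 146.2 kip.

φR_n ≈ 146 kip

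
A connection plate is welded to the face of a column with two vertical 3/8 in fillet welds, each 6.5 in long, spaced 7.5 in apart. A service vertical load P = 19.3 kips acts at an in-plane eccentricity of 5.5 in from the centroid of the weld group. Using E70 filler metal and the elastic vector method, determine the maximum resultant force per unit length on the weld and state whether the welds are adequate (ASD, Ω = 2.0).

E70XX → F_EXX = 70 ksi.
Total weld length L_w = 13 in. Treat welds as unit-width lines.
Polar moment about centroid: J = 2[d³/12 + d(b/2)²] = 2[6.5³/12 + 6.5×3.75²] = 228.6 in³.
Direct shear f_v = P/L_w = 19.3 / 13 = 1.485 kip/in (vertical).
Torsion M = P·e = 19.3 × 5.5 = 106.15 kip·in.
Critical point at (x, y) = (3.75, 3.25) from centroid. f_tx = M·y/J = 1.509 kip/in; f_ty = M·x/J = 1.741 kip/in.
Resultant f_max = √[f_tx² + (f_v + f_ty)²] = √[1.509² + (1.485 + 1.741)²] = 3.562 kip/in.
Capacity per unit length: r_n/Ω = (1/2.0) × 0.6 × 70 × (0.707 × 0.375) = 5.568 kip/in.
3.562 ≤ 5.568 → adequate.

f_max ≈ 3.56 kip/in; adequate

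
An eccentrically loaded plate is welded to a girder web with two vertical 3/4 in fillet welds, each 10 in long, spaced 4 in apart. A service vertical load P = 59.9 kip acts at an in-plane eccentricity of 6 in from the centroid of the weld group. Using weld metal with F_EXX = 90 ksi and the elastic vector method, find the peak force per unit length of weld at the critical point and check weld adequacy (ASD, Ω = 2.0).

Total weld length L_w = 20 in. Treat welds as unit-width lines.
Polar moment about centroid: J = 2[d³/12 + d(b/2)²] = 2[10³/12 + 10×2²] = 246.7 in³.
Direct shear f_v = P/L_w = 59.9 / 20 = 2.995 kip/in (vertical).
Torsion M = P·e = 59.9 × 6 = 359.4 kip·in.
Critical point at (x, y) = (2, 5) from centroid. f_tx = M·y/J = 7.285 kip/in; f_ty = M·x/J = 2.914 kip/in.
Resultant f_max = √[f_tx² + (f_v + f_ty)²] = √[7.285² + (2.995 + 2.914)²] = 9.38 kip/in.
Capacity per unit length: r_n/Ω = (1/2.0) × 0.6 × 90 × (0.707 × 0.75) = 14.32 kip/in.
9.38 ≤ 14.32 → adequate.

f_max ≈ 9.38 kip/in; adequate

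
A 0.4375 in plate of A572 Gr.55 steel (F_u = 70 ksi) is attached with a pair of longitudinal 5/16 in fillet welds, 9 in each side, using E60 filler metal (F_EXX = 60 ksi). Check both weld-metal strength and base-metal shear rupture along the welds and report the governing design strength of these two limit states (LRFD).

t_e = 0.707 × 0.3125 = 0.2209 in; L = 18 in.
Weld metal: φR_n = 0.75 × 0.6 × 60 × 0.2209 × 18 = 107.4 kips.
Base metal (shear rupture): φR_n = 0.75 × 0.6 × 70 × 0.4375 × 18 = 248.1 kips.
Governing: weld metal.

φR_n ≈ 107 kips (weld metal governs)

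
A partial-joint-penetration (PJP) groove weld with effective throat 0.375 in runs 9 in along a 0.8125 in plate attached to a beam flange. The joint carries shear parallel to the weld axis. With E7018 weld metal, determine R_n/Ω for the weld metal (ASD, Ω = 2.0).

E70XX → F_EXX = 70 ksi.
Effective throat (given) t_e = 0.375 in.
A_we = 0.375 × 9 = 3.375 in².
F_nw = 0.6 F_EXX = 42 ksi.
R_n/Ω = (42 × 3.375) / 2.0 = 70.88 kip.

R_n/Ω ≈ 70.9 kip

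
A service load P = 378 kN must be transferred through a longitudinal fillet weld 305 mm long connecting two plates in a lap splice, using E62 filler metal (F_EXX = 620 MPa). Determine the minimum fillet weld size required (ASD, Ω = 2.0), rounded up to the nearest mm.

w = 10 mm

Total weld length L = 305 mm.
Required throat t_e = P × Ω / (0.6 F_EXX × L) = 378 × 2.0 / (0.6 × 620 × 305 × 10⁻³) = 6.663 mm.
Required leg w = t_e / 0.707 = 9.425 mm → use 10 mm.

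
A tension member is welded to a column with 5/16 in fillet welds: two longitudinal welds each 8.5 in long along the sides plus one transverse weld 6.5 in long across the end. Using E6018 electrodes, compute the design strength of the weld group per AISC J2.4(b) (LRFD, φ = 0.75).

E60XX → F_EXX = 60 ksi.
t_e = 0.707 × 0.3125 = 0.2209 in.
R_nwl = 0.6 × 60 × 0.2209 × 17 = 135.2 kips (longitudinal, 2 welds).
R_nwt = 0.6 × 60 × 0.2209 × 6.5 = 51.7 kips (transverse, base value).
(i) R_nwl + R_nwt = 186.9 kips; (ii) 0.85 R_nwl + 1.5 R_nwt = 192.5 kips.
R_n = max = 192.5 kips [governs: (ii)]; φR_n = 144.4 kips.

φR_n ≈ 144 kips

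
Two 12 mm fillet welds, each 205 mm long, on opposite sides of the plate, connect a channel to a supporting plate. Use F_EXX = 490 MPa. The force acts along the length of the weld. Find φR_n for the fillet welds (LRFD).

φR_n ≈ 767 kN

Effective throat t_e = 0.707 × 12 = 8.484 mm.
Total length L = 410 mm; A_we = 8.484 × 410 = 3478 mm².
F_nw = 0.6 F_EXX = 0.6 × 490 = 294 MPa.
φR_n = 0.75 × 294 × 3478 × 10⁻³ = 767 kN.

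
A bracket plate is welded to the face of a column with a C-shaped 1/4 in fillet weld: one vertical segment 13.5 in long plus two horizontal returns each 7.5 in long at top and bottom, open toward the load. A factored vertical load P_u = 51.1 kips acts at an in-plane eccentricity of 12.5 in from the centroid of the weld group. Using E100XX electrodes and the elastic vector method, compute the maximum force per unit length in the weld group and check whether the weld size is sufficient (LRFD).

f_max ≈ 6.55 kip/in; adequate

E100XX → F_EXX = 100 ksi.
Total weld length L_w = 28.5 in. Treat welds as unit-width lines.
Centroid: x̄ = 2×7.5×3.75 / 28.5 = 1.974 in from the vertical weld.
Polar moment about centroid: J = I_x + I_y = [13.5³/12 + 2×7.5×6.75²] + [13.5×1.974² + 2(7.5³/12 + 7.5×1.776²)] = 1059 in³.
Direct shear f_v = P/L_w = 51.1 / 28.5 = 1.793 kip/in (vertical).
Torsion M = P·e = 51.1 × 12.5 = 638.75 kip·in.
Critical point at (x, y) = (5.526, 6.75) from centroid. f_tx = M·y/J = 4.073 kip/in; f_ty = M·x/J = 3.334 kip/in.
Resultant f_max = √[f_tx² + (f_v + f_ty)²] = √[4.073² + (1.793 + 3.334)²] = 6.548 kip/in.
Capacity per unit length: φr_n = 0.75 × 0.6 × 100 × (0.707 × 0.25) = 7.954 kip/in.
6.548 ≤ 7.954 → adequate.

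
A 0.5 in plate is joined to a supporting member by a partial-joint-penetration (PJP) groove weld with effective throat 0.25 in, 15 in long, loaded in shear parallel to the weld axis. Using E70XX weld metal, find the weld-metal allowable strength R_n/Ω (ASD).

E70XX → F_EXX = 70 ksi.
Effective throat (given) t_e = 0.25 in.
A_we = 0.25 × 15 = 3.75 in².
F_nw = 0.6 F_EXX = 42 ksi.
R_n/Ω = (42 × 3.75) / 2.0 = 78.75 kip.

R_n/Ω ≈ 78.8 kip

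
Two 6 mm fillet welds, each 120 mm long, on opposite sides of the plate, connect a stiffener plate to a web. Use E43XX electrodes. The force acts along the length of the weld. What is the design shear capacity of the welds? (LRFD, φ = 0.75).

E43XX → F_EXX = 430 MPa.
Effective throat t_e = 0.707 × 6 = 4.242 mm.
Total length L = 240 mm; A_we = 4.242 × 240 = 1018 mm².
F_nw = 0.6 F_EXX = 0.6 × 430 = 258 MPa.
φR_n = 0.75 × 258 × 1018 × 10⁻³ = 197 kN.

φR_n ≈ 197 kN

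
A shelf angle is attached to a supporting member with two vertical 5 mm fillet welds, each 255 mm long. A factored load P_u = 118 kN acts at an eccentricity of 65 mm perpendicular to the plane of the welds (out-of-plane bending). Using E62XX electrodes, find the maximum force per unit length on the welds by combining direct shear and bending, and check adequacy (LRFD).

f_max ≈ 423 N/mm; adequate

E62XX → F_EXX = 620 MPa.
L_w = 2 × 255 = 510 mm; section modulus (unit throat) S = 2 × L²/6 = 21680 mm².
Direct shear f_v = P/L_w = 118×10³/510 = 231.4 N/mm.
Moment M = P × e = 118×10³ × 65 = 7670000 N·mm; bending f_b = M/S = 353.9 N/mm.
f_max = √(f_v² + f_b²) = √(231.4² + 353.9²) = 422.8 N/mm.
φr_n = 0.75 × 0.6 × 620 × (0.707 × 5) = 986.3 N/mm → adequate.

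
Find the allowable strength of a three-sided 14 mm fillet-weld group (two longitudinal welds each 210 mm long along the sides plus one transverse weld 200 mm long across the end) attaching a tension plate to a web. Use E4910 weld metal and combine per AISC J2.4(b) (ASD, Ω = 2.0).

R_n/Ω ≈ 956 kN

E49XX → F_EXX = 490 MPa.
t_e = 0.707 × 14 = 9.898 mm.
R_nwl = 0.6 × 490 × 9.898 × 420 × 10⁻³ = 1222 kN (longitudinal, 2 welds).
R_nwt = 0.6 × 490 × 9.898 × 200 × 10⁻³ = 582 kN (transverse, base value).
(i) R_nwl + R_nwt = 1804 kN; (ii) 0.85 R_nwl + 1.5 R_nwt = 1912 kN.
R_n = max = 1912 kN [governs: (ii)]; R_n/Ω = 955.9 kN.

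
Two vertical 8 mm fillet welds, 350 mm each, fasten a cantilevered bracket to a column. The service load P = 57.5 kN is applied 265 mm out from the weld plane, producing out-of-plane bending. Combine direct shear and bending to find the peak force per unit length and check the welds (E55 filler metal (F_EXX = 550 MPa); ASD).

L_w = 2 × 350 = 700 mm; section modulus (unit throat) S = 2 × L²/6 = 40830 mm².
Direct shear f_v = P/L_w = 57.5×10³/700 = 82.14 N/mm.
Moment M = P × e = 57.5×10³ × 265 = 15238000 N·mm; bending f_b = M/S = 373.2 N/mm.
f_max = √(f_v² + f_b²) = √(82.14² + 373.2²) = 382.1 N/mm.
r_n/Ω = (1/2.0) × 0.6 × 550 × (0.707 × 8) = 933.2 N/mm → adequate.

f_max ≈ 382 N/mm; adequate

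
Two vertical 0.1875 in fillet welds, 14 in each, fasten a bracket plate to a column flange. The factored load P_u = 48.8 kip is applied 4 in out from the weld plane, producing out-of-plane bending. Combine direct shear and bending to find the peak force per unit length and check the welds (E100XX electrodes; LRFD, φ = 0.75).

E100XX → F_EXX = 100 ksi.
L_w = 2 × 14 = 28 in; section modulus (unit throat) S = 2 × L²/6 = 65.33 in².
Direct shear f_v = P/L_w = 48.8/28 = 1.743 kip/in.
Moment M = P × e = 48.8 × 4 = 195.2 kip·in; bending f_b = M/S = 2.988 kip/in.
f_max = √(f_v² + f_b²) = √(1.743² + 2.988²) = 3.459 kip/in.
φr_n = 0.75 × 0.6 × 100 × (0.707 × 0.1875) = 5.965 kip/in → adequate.

f_max ≈ 3.46 kip/in; adequate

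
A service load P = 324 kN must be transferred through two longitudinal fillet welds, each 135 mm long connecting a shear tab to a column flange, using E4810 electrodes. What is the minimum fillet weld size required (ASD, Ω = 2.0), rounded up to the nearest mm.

w = 12 mm

E48XX → F_EXX = 480 MPa.
Total weld length L = 270 mm.
Required throat t_e = P × Ω / (0.6 F_EXX × L) = 324 × 2.0 / (0.6 × 480 × 270 × 10⁻³) = 8.333 mm.
Required leg w = t_e / 0.707 = 11.79 mm → use 12 mm.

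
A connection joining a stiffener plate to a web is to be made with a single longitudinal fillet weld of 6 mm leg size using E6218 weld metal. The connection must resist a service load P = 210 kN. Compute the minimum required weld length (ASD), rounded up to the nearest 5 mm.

L = 270 mm

E62XX → F_EXX = 620 MPa.
Throat t_e = 0.707 × 6 = 4.242 mm.
r_n/Ω = (0.6 × 620 × 4.242) / 2.0 = 789 N/mm = 0.789 kN/mm.
L_req = P / (r_n/Ω) = 210 / 0.789 = 266.2 mm total.
Round up → use L = 270 mm.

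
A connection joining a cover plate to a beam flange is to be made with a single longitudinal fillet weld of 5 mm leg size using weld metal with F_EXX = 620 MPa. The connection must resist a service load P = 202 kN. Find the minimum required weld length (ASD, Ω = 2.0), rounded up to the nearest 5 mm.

L = 310 mm

Throat t_e = 0.707 × 5 = 3.535 mm.
r_n/Ω = (0.6 × 620 × 3.535) / 2.0 = 657.5 N/mm = 0.6575 kN/mm.
L_req = P / (r_n/Ω) = 202 / 0.6575 = 307.2 mm total.
Round up → use L = 310 mm.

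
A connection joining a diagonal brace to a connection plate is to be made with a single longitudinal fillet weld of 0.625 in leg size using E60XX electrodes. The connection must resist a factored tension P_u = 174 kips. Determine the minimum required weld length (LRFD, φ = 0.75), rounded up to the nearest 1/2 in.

L = 15 in

E60XX → F_EXX = 60 ksi.
Throat t_e = 0.707 × 0.625 = 0.4419 in.
φr_n = 0.75 × 0.6 × 60 × 0.4419 = 11.93 kips/in.
L_req = P_u / φr_n = 174 / 11.93 = 14.58 in total.
Round up → use L = 15 in.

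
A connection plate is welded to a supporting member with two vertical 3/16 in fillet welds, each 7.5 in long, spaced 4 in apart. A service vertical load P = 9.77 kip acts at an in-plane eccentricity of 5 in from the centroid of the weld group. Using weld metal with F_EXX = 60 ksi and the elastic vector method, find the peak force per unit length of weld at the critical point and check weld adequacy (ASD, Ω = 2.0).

Total weld length L_w = 15 in. Treat welds as unit-width lines.
Polar moment about centroid: J = 2[d³/12 + d(b/2)²] = 2[7.5³/12 + 7.5×2²] = 130.3 in³.
Direct shear f_v = P/L_w = 9.77 / 15 = 0.6513 kip/in (vertical).
Torsion M = P·e = 9.77 × 5 = 48.85 kip·in.
Critical point at (x, y) = (2, 3.75) from centroid. f_tx = M·y/J = 1.406 kip/in; f_ty = M·x/J = 0.7497 kip/in.
Resultant f_max = √[f_tx² + (f_v + f_ty)²] = √[1.406² + (0.6513 + 0.7497)²] = 1.985 kip/in.
Capacity per unit length: r_n/Ω = (1/2.0) × 0.6 × 60 × (0.707 × 0.1875) = 2.386 kip/in.
1.985 ≤ 2.386 → adequate.

f_max ≈ 1.98 kip/in; adequate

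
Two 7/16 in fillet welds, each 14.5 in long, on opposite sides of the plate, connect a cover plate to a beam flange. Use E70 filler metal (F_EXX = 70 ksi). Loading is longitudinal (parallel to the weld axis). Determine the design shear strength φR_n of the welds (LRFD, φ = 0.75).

Effective throat t_e = 0.707 × 0.4375 = 0.3093 in.
Total length L = 29 in; A_we = 0.3093 × 29 = 8.97 in².
F_nw = 0.6 F_EXX = 0.6 × 70 = 42 ksi.
φR_n = 0.75 × 42 × 8.97 = 282.6 kip.

φR_n ≈ 283 kip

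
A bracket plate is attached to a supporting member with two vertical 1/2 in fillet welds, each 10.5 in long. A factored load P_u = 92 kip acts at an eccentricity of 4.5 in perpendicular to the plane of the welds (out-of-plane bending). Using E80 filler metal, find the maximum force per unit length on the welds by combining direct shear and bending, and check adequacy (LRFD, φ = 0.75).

f_max ≈ 12.1 kip/in; adequate

E80XX → F_EXX = 80 ksi.
L_w = 2 × 10.5 = 21 in; section modulus (unit throat) S = 2 × L²/6 = 36.75 in².
Direct shear f_v = P/L_w = 92/21 = 4.381 kip/in.
Moment M = P × e = 92 × 4.5 = 414 kip·in; bending f_b = M/S = 11.27 kip/in.
f_max = √(f_v² + f_b²) = √(4.381² + 11.27²) = 12.09 kip/in.
φr_n = 0.75 × 0.6 × 80 × (0.707 × 0.5) = 12.73 kip/in → adequate.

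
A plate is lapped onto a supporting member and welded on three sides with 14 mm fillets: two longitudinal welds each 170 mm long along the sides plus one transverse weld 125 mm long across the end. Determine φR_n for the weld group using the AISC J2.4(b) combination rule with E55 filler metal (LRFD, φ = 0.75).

E55XX → F_EXX = 550 MPa.
t_e = 0.707 × 14 = 9.898 mm.
R_nwl = 0.6 × 550 × 9.898 × 340 × 10⁻³ = 1111 kN (longitudinal, 2 welds).
R_nwt = 0.6 × 550 × 9.898 × 125 × 10⁻³ = 408.3 kN (transverse, base value).
(i) R_nwl + R_nwt = 1519 kN; (ii) 0.85 R_nwl + 1.5 R_nwt = 1556 kN.
R_n = max = 1556 kN [governs: (ii)]; φR_n = 1167 kN.

φR_n ≈ 1170 kN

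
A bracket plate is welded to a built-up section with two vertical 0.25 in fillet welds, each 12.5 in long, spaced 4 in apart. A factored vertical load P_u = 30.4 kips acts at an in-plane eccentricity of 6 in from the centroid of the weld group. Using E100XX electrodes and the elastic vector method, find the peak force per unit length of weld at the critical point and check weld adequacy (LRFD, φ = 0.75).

E100XX → F_EXX = 100 ksi.
Total weld length L_w = 25 in. Treat welds as unit-width lines.
Polar moment about centroid: J = 2[d³/12 + d(b/2)²] = 2[12.5³/12 + 12.5×2²] = 425.5 in³.
Direct shear f_v = P/L_w = 30.4 / 25 = 1.216 kip/in (vertical).
Torsion M = P·e = 30.4 × 6 = 182.4 kip·in.
Critical point at (x, y) = (2, 6.25) from centroid. f_tx = M·y/J = 2.679 kip/in; f_ty = M·x/J = 0.8573 kip/in.
Resultant f_max = √[f_tx² + (f_v + f_ty)²] = √[2.679² + (1.216 + 0.8573)²] = 3.388 kip/in.
Capacity per unit length: φr_n = 0.75 × 0.6 × 100 × (0.707 × 0.25) = 7.954 kip/in.
3.388 ≤ 7.954 → adequate.

f_max ≈ 3.39 kip/in; adequate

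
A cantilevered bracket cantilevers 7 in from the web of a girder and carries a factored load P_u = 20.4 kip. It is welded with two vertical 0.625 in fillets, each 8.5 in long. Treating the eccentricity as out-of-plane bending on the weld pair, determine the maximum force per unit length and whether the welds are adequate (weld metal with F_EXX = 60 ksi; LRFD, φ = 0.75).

L_w = 2 × 8.5 = 17 in; section modulus (unit throat) S = 2 × L²/6 = 24.08 in².
Direct shear f_v = P/L_w = 20.4/17 = 1.2 kip/in.
Moment M = P × e = 20.4 × 7 = 142.8 kip·in; bending f_b = M/S = 5.929 kip/in.
f_max = √(f_v² + f_b²) = √(1.2² + 5.929²) = 6.05 kip/in.
φr_n = 0.75 × 0.6 × 60 × (0.707 × 0.625) = 11.93 kip/in → adequate.

f_max ≈ 6.05 kip/in; adequate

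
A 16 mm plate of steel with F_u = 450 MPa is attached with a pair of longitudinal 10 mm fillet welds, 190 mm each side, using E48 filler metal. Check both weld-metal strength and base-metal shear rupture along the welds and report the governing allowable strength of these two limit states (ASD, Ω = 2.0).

E48XX → F_EXX = 480 MPa.
t_e = 0.707 × 10 = 7.07 mm; L = 380 mm.
Weld metal: R_n/Ω = (1/2.0) × 0.6 × 480 × 7.07 × 380 × 10⁻³ = 386.9 kN.
Base metal (shear rupture): R_n/Ω = (1/2.0) × 0.6 × 450 × 16 × 380 × 10⁻³ = 820.8 kN.
Governing: weld metal.

R_n/Ω ≈ 387 kN (weld metal governs)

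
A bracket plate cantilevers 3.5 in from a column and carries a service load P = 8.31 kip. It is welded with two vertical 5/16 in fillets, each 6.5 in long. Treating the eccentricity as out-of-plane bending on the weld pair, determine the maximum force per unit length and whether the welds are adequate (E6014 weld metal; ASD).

E60XX → F_EXX = 60 ksi.
L_w = 2 × 6.5 = 13 in; section modulus (unit throat) S = 2 × L²/6 = 14.08 in².
Direct shear f_v = P/L_w = 8.31/13 = 0.6392 kip/in.
Moment M = P × e = 8.31 × 3.5 = 29.085 kip·in; bending f_b = M/S = 2.065 kip/in.
f_max = √(f_v² + f_b²) = √(0.6392² + 2.065²) = 2.162 kip/in.
r_n/Ω = (1/2.0) × 0.6 × 60 × (0.707 × 0.3125) = 3.977 kip/in → adequate.

f_max ≈ 2.16 kip/in; adequate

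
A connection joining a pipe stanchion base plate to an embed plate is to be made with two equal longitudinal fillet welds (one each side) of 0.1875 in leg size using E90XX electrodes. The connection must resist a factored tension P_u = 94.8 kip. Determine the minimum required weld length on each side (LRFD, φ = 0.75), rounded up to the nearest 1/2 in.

L = 9 in on each side

E90XX → F_EXX = 90 ksi.
Throat t_e = 0.707 × 0.1875 = 0.1326 in.
φr_n = 0.75 × 0.6 × 90 × 0.1326 = 5.369 kip/in.
L_req = P_u / φr_n = 94.8 / 5.369 = 17.66 in total.
Per side: 17.66 / 2 = 8.829 in.
Round up → use L = 9 in on each side.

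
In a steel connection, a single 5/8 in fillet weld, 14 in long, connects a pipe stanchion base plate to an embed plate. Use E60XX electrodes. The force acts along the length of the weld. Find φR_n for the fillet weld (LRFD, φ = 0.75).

φR_n ≈ 167 kips

E60XX → F_EXX = 60 ksi.
Effective throat t_e = 0.707 × 0.625 = 0.4419 in.
Total length L = 14 in; A_we = 0.4419 × 14 = 6.186 in².
F_nw = 0.6 F_EXX = 0.6 × 60 = 36 ksi.
φR_n = 0.75 × 36 × 6.186 = 167 kips.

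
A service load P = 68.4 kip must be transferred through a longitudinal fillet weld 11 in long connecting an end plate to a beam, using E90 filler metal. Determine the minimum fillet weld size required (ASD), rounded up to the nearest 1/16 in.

E90XX → F_EXX = 90 ksi.
Total weld length L = 11 in.
Required throat t_e = P × Ω / (0.6 F_EXX × L) = 68.4 × 2.0 / (0.6 × 90 × 11) = 0.2303 in.
Required leg w = t_e / 0.707 = 0.3257 in → use 3/8 in.

w = 3/8 in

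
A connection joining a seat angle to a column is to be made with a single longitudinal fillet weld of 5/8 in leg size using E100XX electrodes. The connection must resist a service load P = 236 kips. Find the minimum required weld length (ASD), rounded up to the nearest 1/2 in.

L = 18 in

E100XX → F_EXX = 100 ksi.
Throat t_e = 0.707 × 0.625 = 0.4419 in.
r_n/Ω = (0.6 × 100 × 0.4419) / 2.0 = 13.26 kip/in.
L_req = P / (r_n/Ω) = 236 / 13.26 = 17.8 in total.
Round up → use L = 18 in.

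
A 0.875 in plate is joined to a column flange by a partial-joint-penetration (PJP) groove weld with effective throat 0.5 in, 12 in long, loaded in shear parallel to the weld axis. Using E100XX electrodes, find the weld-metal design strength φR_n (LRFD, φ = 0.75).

φR_n ≈ 270 kips

E100XX → F_EXX = 100 ksi.
Effective throat (given) t_e = 0.5 in.
A_we = 0.5 × 12 = 6 in².
F_nw = 0.6 F_EXX = 60 ksi.
φR_n = 0.75 × 60 × 6 = 270 kips.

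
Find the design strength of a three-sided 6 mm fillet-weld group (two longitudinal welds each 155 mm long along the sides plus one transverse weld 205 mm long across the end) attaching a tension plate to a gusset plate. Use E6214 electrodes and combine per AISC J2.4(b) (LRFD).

φR_n ≈ 676 kN

E62XX → F_EXX = 620 MPa.
t_e = 0.707 × 6 = 4.242 mm.
R_nwl = 0.6 × 620 × 4.242 × 310 × 10⁻³ = 489.2 kN (longitudinal, 2 welds).
R_nwt = 0.6 × 620 × 4.242 × 205 × 10⁻³ = 323.5 kN (transverse, base value).
(i) R_nwl + R_nwt = 812.7 kN; (ii) 0.85 R_nwl + 1.5 R_nwt = 901.1 kN.
R_n = max = 901.1 kN [governs: (ii)]; φR_n = 675.8 kN.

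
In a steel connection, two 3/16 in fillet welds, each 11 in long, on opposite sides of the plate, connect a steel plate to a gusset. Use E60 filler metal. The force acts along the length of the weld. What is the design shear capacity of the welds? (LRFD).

φR_n ≈ 78.7 kip

E60XX → F_EXX = 60 ksi.
Effective throat t_e = 0.707 × 0.1875 = 0.1326 in.
Total length L = 22 in; A_we = 0.1326 × 22 = 2.916 in².
F_nw = 0.6 F_EXX = 0.6 × 60 = 36 ksi.
φR_n = 0.75 × 36 × 2.916 = 78.74 kip.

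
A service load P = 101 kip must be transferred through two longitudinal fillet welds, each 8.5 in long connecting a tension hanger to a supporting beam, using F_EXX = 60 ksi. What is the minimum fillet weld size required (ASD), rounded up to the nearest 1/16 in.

Total weld length L = 17 in.
Required throat t_e = P × Ω / (0.6 F_EXX × L) = 101 × 2.0 / (0.6 × 60 × 17) = 0.3301 in.
Required leg w = t_e / 0.707 = 0.4669 in → use 1/2 in.

w = 1/2 in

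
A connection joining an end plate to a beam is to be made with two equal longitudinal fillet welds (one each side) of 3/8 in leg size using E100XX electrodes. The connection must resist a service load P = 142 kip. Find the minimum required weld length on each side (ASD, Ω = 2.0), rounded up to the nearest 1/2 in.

E100XX → F_EXX = 100 ksi.
Throat t_e = 0.707 × 0.375 = 0.2651 in.
r_n/Ω = (0.6 × 100 × 0.2651) / 2.0 = 7.954 kip/in.
L_req = P / (r_n/Ω) = 142 / 7.954 = 17.85 in total.
Per side: 17.85 / 2 = 8.927 in.
Round up → use L = 9 in on each side.

L = 9 in on each side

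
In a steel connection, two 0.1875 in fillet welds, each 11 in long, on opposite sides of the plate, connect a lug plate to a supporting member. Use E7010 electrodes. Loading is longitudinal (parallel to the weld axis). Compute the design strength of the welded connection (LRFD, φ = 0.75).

φR_n ≈ 91.9 kip

E70XX → F_EXX = 70 ksi.
Effective throat t_e = 0.707 × 0.1875 = 0.1326 in.
Total length L = 22 in; A_we = 0.1326 × 22 = 2.916 in².
F_nw = 0.6 F_EXX = 0.6 × 70 = 42 ksi.
φR_n = 0.75 × 42 × 2.916 = 91.87 kip.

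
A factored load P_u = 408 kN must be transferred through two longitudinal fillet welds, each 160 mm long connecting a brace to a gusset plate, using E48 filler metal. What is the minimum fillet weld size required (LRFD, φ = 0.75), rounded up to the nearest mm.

E48XX → F_EXX = 480 MPa.
Total weld length L = 320 mm.
Required throat t_e = P_u / (φ × 0.6 F_EXX × L) = 408 / (0.75 × 0.6 × 480 × 320 × 10⁻³) = 5.903 mm.
Required leg w = t_e / 0.707 = 8.349 mm → use 9 mm.

w = 9 mm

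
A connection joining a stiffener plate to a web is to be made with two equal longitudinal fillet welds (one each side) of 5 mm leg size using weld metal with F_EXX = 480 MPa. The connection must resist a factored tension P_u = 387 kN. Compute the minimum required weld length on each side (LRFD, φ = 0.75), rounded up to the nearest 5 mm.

Throat t_e = 0.707 × 5 = 3.535 mm.
φr_n = 0.75 × 0.6 × 480 × 3.535 × 10⁻³ = 0.7636 kN/mm.
L_req = P_u / φr_n = 387 / 0.7636 = 506.8 mm total.
Per side: 506.8 / 2 = 253.4 mm.
Round up → use L = 255 mm on each side.

L = 255 mm on each side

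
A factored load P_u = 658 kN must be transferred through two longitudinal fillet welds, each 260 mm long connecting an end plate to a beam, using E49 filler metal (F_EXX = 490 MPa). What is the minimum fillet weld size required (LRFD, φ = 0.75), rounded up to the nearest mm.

w = 9 mm

Total weld length L = 520 mm.
Required throat t_e = P_u / (φ × 0.6 F_EXX × L) = 658 / (0.75 × 0.6 × 490 × 520 × 10⁻³) = 5.739 mm.
Required leg w = t_e / 0.707 = 8.117 mm → use 9 mm.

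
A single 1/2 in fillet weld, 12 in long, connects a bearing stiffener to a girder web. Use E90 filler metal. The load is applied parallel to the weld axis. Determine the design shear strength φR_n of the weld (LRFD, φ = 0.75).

φR_n ≈ 172 kip

E90XX → F_EXX = 90 ksi.
Effective throat t_e = 0.707 × 0.5 = 0.3535 in.
Total length L = 12 in; A_we = 0.3535 × 12 = 4.242 in².
F_nw = 0.6 F_EXX = 0.6 × 90 = 54 ksi.
φR_n = 0.75 × 54 × 4.242 = 171.8 kip.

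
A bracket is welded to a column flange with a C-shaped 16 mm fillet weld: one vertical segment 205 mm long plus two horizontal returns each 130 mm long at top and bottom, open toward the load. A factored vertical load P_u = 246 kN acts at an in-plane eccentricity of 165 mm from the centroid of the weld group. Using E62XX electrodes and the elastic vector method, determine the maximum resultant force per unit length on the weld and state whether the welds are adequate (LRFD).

E62XX → F_EXX = 620 MPa.
Total weld length L_w = 465 mm. Treat welds as unit-width lines.
Centroid: x̄ = 2×130×65 / 465 = 36.34 mm from the vertical weld.
Polar moment about centroid: J = I_x + I_y = [205³/12 + 2×130×102.5²] + [205×36.34² + 2(130³/12 + 130×28.66²)] = 4300000 mm³.
Direct shear f_v = P/L_w = 246×10³ / 465 = 529 N/mm (vertical).
Torsion M = P·e = 246×10³ × 165 = 40590000 N·mm.
Critical point at (x, y) = (93.66, 102.5) from centroid. f_tx = M·y/J = 967.6 N/mm; f_ty = M·x/J = 884.1 N/mm.
Resultant f_max = √[f_tx² + (f_v + f_ty)²] = √[967.6² + (529 + 884.1)²] = 1713 N/mm.
Capacity per unit length: φr_n = 0.75 × 0.6 × 620 × (0.707 × 16) = 3156 N/mm.
1713 ≤ 3156 → adequate.

f_max ≈ 1710 N/mm; adequate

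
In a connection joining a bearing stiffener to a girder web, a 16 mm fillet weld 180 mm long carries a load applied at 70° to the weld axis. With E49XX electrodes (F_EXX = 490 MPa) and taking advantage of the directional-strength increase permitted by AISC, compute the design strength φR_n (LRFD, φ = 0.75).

φR_n ≈ 653 kN

t_e = 0.707 × 16 = 11.31 mm; A_we = 11.31 × 180 = 2036 mm².
Directional factor: 1.0 + 0.5 sin^1.5(70°) = 1.455.
F_nw = 0.6 × 490 × 1.455 = 427.9 MPa.
φR_n = 0.75 × 427.9 × 2036 × 10⁻³ = 653.5 kN.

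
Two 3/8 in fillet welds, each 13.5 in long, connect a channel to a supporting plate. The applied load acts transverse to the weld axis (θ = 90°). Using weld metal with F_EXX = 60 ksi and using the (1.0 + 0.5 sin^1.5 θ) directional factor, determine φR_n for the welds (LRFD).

t_e = 0.707 × 0.375 = 0.2651 in; A_we = 0.2651 × 27 = 7.158 in².
Directional factor: 1.0 + 0.5 sin^1.5(90°) = 1.5.
F_nw = 0.6 × 60 × 1.5 = 54 ksi.
φR_n = 0.75 × 54 × 7.158 = 289.9 kip.

φR_n ≈ 290 kip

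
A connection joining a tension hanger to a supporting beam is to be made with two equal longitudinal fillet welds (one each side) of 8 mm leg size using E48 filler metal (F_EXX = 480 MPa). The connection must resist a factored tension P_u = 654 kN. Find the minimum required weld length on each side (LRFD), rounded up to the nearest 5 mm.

L = 270 mm on each side

Throat t_e = 0.707 × 8 = 5.656 mm.
φr_n = 0.75 × 0.6 × 480 × 5.656 × 10⁻³ = 1.222 kN/mm.
L_req = P_u / φr_n = 654 / 1.222 = 535.3 mm total.
Per side: 535.3 / 2 = 267.7 mm.
Round up → use L = 270 mm on each side.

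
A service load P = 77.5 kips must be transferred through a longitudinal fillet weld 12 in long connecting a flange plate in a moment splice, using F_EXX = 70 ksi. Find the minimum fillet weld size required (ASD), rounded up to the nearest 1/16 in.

w = 7/16 in

Total weld length L = 12 in.
Required throat t_e = P × Ω / (0.6 F_EXX × L) = 77.5 × 2.0 / (0.6 × 70 × 12) = 0.3075 in.
Required leg w = t_e / 0.707 = 0.435 in → use 7/16 in.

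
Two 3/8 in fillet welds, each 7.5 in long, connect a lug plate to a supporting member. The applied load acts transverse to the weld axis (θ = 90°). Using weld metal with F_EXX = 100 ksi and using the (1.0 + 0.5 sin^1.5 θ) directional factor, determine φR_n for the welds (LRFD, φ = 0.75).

φR_n ≈ 268 kip

t_e = 0.707 × 0.375 = 0.2651 in; A_we = 0.2651 × 15 = 3.977 in².
Directional factor: 1.0 + 0.5 sin^1.5(90°) = 1.5.
F_nw = 0.6 × 100 × 1.5 = 90 ksi.
φR_n = 0.75 × 90 × 3.977 = 268.4 kip.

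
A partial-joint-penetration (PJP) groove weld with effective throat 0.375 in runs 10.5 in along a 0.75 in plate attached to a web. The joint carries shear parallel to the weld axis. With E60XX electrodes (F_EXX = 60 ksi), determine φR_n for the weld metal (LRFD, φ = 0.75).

Effective throat (given) t_e = 0.375 in.
A_we = 0.375 × 10.5 = 3.938 in².
F_nw = 0.6 F_EXX = 36 ksi.
φR_n = 0.75 × 36 × 3.938 = 106.3 kip.

φR_n ≈ 106 kip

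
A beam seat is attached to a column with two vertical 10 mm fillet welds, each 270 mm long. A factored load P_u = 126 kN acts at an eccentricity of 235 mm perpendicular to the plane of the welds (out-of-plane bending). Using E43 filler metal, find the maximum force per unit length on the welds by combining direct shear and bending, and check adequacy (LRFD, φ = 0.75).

f_max ≈ 1240 N/mm; adequate

E43XX → F_EXX = 430 MPa.
L_w = 2 × 270 = 540 mm; section modulus (unit throat) S = 2 × L²/6 = 24300 mm².
Direct shear f_v = P/L_w = 126×10³/540 = 233.3 N/mm.
Moment M = P × e = 126×10³ × 235 = 29610000 N·mm; bending f_b = M/S = 1219 N/mm.
f_max = √(f_v² + f_b²) = √(233.3² + 1219²) = 1241 N/mm.
φr_n = 0.75 × 0.6 × 430 × (0.707 × 10) = 1368 N/mm → adequate.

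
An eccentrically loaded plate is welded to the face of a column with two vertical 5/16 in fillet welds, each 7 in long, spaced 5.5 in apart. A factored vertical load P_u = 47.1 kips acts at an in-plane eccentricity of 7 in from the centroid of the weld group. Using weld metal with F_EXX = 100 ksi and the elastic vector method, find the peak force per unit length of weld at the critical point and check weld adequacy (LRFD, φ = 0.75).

f_max ≈ 11.4 kip/in; NOT adequate

Total weld length L_w = 14 in. Treat welds as unit-width lines.
Polar moment about centroid: J = 2[d³/12 + d(b/2)²] = 2[7³/12 + 7×2.75²] = 163 in³.
Direct shear f_v = P/L_w = 47.1 / 14 = 3.364 kip/in (vertical).
Torsion M = P·e = 47.1 × 7 = 329.7 kip·in.
Critical point at (x, y) = (2.75, 3.5) from centroid. f_tx = M·y/J = 7.078 kip/in; f_ty = M·x/J = 5.561 kip/in.
Resultant f_max = √[f_tx² + (f_v + f_ty)²] = √[7.078² + (3.364 + 5.561)²] = 11.39 kip/in.
Capacity per unit length: φr_n = 0.75 × 0.6 × 100 × (0.707 × 0.3125) = 9.942 kip/in.
11.39 > 9.942 → NOT adequate.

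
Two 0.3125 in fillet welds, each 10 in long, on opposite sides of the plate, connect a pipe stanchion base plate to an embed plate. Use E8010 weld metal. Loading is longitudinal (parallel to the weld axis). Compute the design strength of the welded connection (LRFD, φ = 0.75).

E80XX → F_EXX = 80 ksi.
Effective throat t_e = 0.707 × 0.3125 = 0.2209 in.
Total length L = 20 in; A_we = 0.2209 × 20 = 4.419 in².
F_nw = 0.6 F_EXX = 0.6 × 80 = 48 ksi.
φR_n = 0.75 × 48 × 4.419 = 159.1 kip.

φR_n ≈ 159 kip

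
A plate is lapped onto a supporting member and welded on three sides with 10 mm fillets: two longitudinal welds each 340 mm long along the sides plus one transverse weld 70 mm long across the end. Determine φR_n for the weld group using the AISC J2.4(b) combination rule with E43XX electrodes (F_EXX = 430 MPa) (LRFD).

t_e = 0.707 × 10 = 7.07 mm.
R_nwl = 0.6 × 430 × 7.07 × 680 × 10⁻³ = 1240 kN (longitudinal, 2 welds).
R_nwt = 0.6 × 430 × 7.07 × 70 × 10⁻³ = 127.7 kN (transverse, base value).
(i) R_nwl + R_nwt = 1368 kN; (ii) 0.85 R_nwl + 1.5 R_nwt = 1246 kN.
R_n = max = 1368 kN [governs: (i)]; φR_n = 1026 kN.

φR_n ≈ 1030 kN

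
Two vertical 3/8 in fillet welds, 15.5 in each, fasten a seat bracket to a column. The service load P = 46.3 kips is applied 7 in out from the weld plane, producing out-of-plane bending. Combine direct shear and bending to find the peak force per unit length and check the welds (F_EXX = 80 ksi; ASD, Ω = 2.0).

f_max ≈ 4.31 kip/in; adequate

L_w = 2 × 15.5 = 31 in; section modulus (unit throat) S = 2 × L²/6 = 80.08 in².
Direct shear f_v = P/L_w = 46.3/31 = 1.494 kip/in.
Moment M = P × e = 46.3 × 7 = 324.1 kip·in; bending f_b = M/S = 4.047 kip/in.
f_max = √(f_v² + f_b²) = √(1.494² + 4.047²) = 4.314 kip/in.
r_n/Ω = (1/2.0) × 0.6 × 80 × (0.707 × 0.375) = 6.363 kip/in → adequate.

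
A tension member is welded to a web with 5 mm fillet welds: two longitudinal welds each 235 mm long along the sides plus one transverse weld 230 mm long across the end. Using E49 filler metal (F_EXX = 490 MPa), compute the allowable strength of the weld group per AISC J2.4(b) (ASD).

R_n/Ω ≈ 387 kN

t_e = 0.707 × 5 = 3.535 mm.
R_nwl = 0.6 × 490 × 3.535 × 470 × 10⁻³ = 488.5 kN (longitudinal, 2 welds).
R_nwt = 0.6 × 490 × 3.535 × 230 × 10⁻³ = 239 kN (transverse, base value).
(i) R_nwl + R_nwt = 727.5 kN; (ii) 0.85 R_nwl + 1.5 R_nwt = 773.8 kN.
R_n = max = 773.8 kN [governs: (ii)]; R_n/Ω = 386.9 kN.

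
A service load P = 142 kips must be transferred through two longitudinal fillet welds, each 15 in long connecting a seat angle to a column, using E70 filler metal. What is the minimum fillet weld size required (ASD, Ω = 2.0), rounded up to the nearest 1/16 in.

w = 3/8 in

E70XX → F_EXX = 70 ksi.
Total weld length L = 30 in.
Required throat t_e = P × Ω / (0.6 F_EXX × L) = 142 × 2.0 / (0.6 × 70 × 30) = 0.2254 in.
Required leg w = t_e / 0.707 = 0.3188 in → use 3/8 in.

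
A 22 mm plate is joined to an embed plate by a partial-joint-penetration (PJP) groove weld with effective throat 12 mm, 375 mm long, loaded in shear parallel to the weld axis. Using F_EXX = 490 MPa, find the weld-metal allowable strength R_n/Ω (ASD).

R_n/Ω ≈ 662 kN

Effective throat (given) t_e = 12 mm.
A_we = 12 × 375 = 4500 mm².
F_nw = 0.6 F_EXX = 294 MPa.
R_n/Ω = (294 × 4500) / 2.0 × 10⁻³ = 661.5 kN.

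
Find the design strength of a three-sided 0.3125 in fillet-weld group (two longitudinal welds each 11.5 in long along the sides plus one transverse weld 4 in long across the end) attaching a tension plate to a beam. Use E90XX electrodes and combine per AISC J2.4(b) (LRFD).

φR_n ≈ 242 kip

E90XX → F_EXX = 90 ksi.
t_e = 0.707 × 0.3125 = 0.2209 in.
R_nwl = 0.6 × 90 × 0.2209 × 23 = 274.4 kip (longitudinal, 2 welds).
R_nwt = 0.6 × 90 × 0.2209 × 4 = 47.72 kip (transverse, base value).
(i) R_nwl + R_nwt = 322.1 kip; (ii) 0.85 R_nwl + 1.5 R_nwt = 304.8 kip.
R_n = max = 322.1 kip [governs: (i)]; φR_n = 241.6 kip.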